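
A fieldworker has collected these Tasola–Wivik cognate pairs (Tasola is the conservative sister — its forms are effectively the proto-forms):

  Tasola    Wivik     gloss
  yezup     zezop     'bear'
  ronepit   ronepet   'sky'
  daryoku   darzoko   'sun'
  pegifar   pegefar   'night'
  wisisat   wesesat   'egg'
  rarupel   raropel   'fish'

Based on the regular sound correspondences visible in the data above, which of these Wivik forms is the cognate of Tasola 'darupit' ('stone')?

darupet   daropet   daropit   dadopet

daropet

yezup ~ zezop, rarupel ~ raropel — Tasola u corresponds to Wivik o after a consonant, before a labial obstruent.
ronepit ~ ronepet, wisisat ~ wesesat — Tasola i corresponds to Wivik e after a consonant, before a consonant other than r, m, n, p, b, f, v.
Applying these to Tasola 'darupit':
  darupit → daropit   (u→o after a consonant, before a labial obstruent)
  daropit → daropet   (i→e after a consonant, before a consonant other than r, m, n, p, b, f, v)
So the Wivik cognate is 'daropet'.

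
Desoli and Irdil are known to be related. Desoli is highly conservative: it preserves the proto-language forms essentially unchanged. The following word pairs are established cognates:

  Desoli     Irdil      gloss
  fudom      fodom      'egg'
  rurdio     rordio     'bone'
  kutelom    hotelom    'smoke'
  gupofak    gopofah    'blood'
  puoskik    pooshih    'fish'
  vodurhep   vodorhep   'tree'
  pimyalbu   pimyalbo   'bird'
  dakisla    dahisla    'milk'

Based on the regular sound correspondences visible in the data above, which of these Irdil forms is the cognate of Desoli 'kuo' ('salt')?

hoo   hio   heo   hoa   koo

kutelom ~ hotelom — Desoli k corresponds to Irdil h word-initially before a back vowel.
puoskik ~ pooshih — Desoli u corresponds to Irdil o after a consonant, before a back vowel.
Applying these to Desoli 'kuo':
  kuo → huo   (k→h word-initially before a back vowel)
  huo → hoo   (u→o after a consonant, before a back vowel)
So the Irdil cognate is 'hoo'.

hoo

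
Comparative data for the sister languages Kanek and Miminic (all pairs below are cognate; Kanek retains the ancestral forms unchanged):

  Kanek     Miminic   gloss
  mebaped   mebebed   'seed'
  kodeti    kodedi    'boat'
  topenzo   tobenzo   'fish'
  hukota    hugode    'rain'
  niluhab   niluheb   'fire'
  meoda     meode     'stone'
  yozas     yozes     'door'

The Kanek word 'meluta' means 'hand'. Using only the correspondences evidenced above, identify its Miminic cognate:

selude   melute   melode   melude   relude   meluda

melude

hukota ~ hugode — Kanek t corresponds to Miminic d between vowels (before a back vowel).
hukota ~ hugode, meoda ~ meode — Kanek a corresponds to Miminic e word-finally.
Applying these to Kanek 'meluta':
  meluta → meluda   (t→d between vowels (before a back vowel))
  meluda → melude   (a→e word-finally)
So the Miminic cognate is 'melude'.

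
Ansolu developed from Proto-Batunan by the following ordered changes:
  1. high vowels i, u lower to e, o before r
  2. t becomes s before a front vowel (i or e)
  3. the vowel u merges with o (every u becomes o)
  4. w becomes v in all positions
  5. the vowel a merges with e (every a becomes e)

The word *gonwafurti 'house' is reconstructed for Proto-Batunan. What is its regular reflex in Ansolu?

Ansolu: *gonwafurti
  gonwafurti → gonwaforti   [pre-rhotic lowering]
  gonwaforti → gonwaforsi   [palatalisation]
  gonwaforsi (rule 3 does not apply)
  gonwaforsi → gonvaforsi   [unconditioned shift]
  gonvaforsi → gonveforsi   [vowel merger]
  giving Ansolu gonveforsi.

gonveforsi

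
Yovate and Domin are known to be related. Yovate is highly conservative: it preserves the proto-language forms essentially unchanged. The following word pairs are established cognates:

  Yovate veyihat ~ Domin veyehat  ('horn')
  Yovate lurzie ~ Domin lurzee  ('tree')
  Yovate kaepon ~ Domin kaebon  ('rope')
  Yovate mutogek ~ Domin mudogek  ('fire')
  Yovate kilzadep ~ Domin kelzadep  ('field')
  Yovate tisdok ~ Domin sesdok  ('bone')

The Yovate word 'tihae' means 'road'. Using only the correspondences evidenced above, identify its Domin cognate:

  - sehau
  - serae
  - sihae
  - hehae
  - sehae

sehae

tisdok ~ sesdok — Yovate t corresponds to Domin s word-initially before a front vowel.
veyihat ~ veyehat, kilzadep ~ kelzadep — Yovate i corresponds to Domin e after a consonant, before a consonant other than r, m, n, p, b, f, v.
Applying these to Yovate 'tihae':
  tihae → sihae   (t→s word-initially before a front vowel)
  sihae → sehae   (i→e after a consonant, before a consonant other than r, m, n, p, b, f, v)
So the Domin cognate is 'sehae'.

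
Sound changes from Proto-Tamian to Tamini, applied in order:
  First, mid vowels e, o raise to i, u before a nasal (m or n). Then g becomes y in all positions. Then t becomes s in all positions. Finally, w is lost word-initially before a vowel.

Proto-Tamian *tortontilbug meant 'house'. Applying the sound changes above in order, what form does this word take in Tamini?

sorsunsilbuy

Tamini: *tortontilbug
  tortontilbug → tortuntilbug   [pre-nasal raising]
  tortuntilbug → tortuntilbuy   [unconditioned shift]
  tortuntilbuy → sorsunsilbuy   [unconditioned shift]
  sorsunsilbuy (rule 4 does not apply)
  giving Tamini sorsunsilbuy.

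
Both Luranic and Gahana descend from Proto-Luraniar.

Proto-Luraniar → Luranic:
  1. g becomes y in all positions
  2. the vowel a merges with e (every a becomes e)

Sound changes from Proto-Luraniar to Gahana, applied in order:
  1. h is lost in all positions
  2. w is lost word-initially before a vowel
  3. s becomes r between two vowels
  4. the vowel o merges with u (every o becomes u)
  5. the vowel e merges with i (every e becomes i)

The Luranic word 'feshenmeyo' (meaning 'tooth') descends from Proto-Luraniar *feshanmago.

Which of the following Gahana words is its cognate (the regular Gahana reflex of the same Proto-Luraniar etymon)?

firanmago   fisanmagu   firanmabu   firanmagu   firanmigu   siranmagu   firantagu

firanmagu

Gahana: *feshanmago > fesanmago > feranmago > feranmagu > firanmagu  (by h-loss, rhotacism, vowel merger, vowel merger)
Among the options, 'firanmagu' alone shows every Gahana change applied in order.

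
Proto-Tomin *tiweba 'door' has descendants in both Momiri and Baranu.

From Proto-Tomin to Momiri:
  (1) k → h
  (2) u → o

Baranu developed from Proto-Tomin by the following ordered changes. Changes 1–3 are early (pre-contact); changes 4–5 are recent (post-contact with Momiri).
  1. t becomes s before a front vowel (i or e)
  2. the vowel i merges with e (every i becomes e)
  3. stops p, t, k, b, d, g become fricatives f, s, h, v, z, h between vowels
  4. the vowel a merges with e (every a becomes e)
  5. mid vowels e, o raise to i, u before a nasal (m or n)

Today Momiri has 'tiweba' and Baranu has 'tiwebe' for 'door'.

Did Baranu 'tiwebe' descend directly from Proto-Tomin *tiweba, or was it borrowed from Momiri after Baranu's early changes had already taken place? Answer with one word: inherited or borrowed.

If inherited, *tiweba would pass through all of Baranu's changes:
Baranu: *tiweba > siweba > seweba > seweva > seweve  (by palatalisation, vowel merger, intervocalic lenition, vowel merger)
If borrowed from Momiri 'tiweba' after the early changes, it would undergo only the recent ones:
  rule 4 (vowel merger): tiweba → tiwebe
  rule 5 (pre-nasal raising): no change (tiwebe)
  ⇒ as a loan: tiwebe
Baranu 'tiwebe' matches the loan outcome 'tiwebe', not the inherited 'seweve' — it skipped the early Baranu changes, so it was borrowed from Momiri.

borrowed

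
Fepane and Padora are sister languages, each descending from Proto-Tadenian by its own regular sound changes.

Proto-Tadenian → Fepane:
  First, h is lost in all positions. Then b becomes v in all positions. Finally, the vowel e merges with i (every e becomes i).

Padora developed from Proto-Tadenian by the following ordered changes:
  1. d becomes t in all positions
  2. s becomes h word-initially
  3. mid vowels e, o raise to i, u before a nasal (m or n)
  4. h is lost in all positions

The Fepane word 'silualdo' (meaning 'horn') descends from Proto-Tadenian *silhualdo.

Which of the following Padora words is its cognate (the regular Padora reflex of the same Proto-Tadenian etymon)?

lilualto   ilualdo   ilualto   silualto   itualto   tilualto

Padora: *silhualdo > silhualto > hilhualto > ilualto  (by unconditioned shift, debuccalisation, h-loss)
Among the options, 'ilualto' alone shows every Padora change applied in order.

ilualto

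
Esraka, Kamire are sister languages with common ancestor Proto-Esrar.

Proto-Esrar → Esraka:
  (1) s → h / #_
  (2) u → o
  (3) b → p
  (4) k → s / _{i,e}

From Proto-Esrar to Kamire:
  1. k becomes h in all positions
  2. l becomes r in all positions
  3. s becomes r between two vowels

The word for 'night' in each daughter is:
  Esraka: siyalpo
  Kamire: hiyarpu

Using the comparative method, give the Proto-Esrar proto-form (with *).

*kiyalpu

Position 1: Esraka has s, Kamire has h. Taking the neighbouring segments as reconstructed: Esraka s can only go back to *k; Kamire h could go back to *k or *h — the one source consistent with every daughter is *k.
Position 7: Esraka has o, Kamire has u. Kamire preserves u here (none of its changes turn any other segment into u), so the proto-segment is *u.
This points to *kiyalpu. Verify forward in each daughter:
Esraka: start from *kiyalpu.
  rule 1: no change — kiyalpu
  rule 2 (vowel merger): kiyalpu → kiyalpo
  rule 3: no change — kiyalpo
  rule 4 (palatalisation): kiyalpo → siyalpo
  ⇒ Esraka siyalpo
Kamire: *kiyalpu > hiyalpu > hiyarpu  (by unconditioned shift, unconditioned shift)
Only *kiyalpu yields all of Esraka siyalpo, Kamire hiyarpu.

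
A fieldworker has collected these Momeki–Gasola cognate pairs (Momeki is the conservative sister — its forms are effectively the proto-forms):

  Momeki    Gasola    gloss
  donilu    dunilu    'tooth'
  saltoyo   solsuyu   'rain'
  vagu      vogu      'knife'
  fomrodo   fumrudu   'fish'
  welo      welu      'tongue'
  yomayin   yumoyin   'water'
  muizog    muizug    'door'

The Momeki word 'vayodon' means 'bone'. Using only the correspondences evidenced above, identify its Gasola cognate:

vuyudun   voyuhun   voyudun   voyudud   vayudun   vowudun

voyudun

saltoyo ~ solsuyu, vagu ~ vogu — Momeki a corresponds to Gasola o after a consonant, before a consonant other than r, m, n, p, b, f, v.
saltoyo ~ solsuyu, fomrodo ~ fumrudu — Momeki o corresponds to Gasola u after a consonant, before a consonant other than r, m, n, p, b, f, v.
donilu ~ dunilu — Momeki o corresponds to Gasola u after a consonant, before a nasal.
Applying these to Momeki 'vayodon':
  vayodon → voyodon   (a→o after a consonant, before a consonant other than r, m, n, p, b, f, v)
  voyodon → voyudon   (o→u after a consonant, before a consonant other than r, m, n, p, b, f, v)
  voyudon → voyudun   (o→u after a consonant, before a nasal)
So the Gasola cognate is 'voyudun'.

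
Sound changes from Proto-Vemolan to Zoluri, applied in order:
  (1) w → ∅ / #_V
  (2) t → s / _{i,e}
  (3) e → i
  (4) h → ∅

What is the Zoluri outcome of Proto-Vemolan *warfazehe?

arfazii

Zoluri: *warfazehe
  warfazehe → arfazehe   [glide loss]
  arfazehe (rule 2 does not apply)
  arfazehe → arfazihi   [vowel merger]
  arfazihi → arfazii   [h-loss]
  giving Zoluri arfazii.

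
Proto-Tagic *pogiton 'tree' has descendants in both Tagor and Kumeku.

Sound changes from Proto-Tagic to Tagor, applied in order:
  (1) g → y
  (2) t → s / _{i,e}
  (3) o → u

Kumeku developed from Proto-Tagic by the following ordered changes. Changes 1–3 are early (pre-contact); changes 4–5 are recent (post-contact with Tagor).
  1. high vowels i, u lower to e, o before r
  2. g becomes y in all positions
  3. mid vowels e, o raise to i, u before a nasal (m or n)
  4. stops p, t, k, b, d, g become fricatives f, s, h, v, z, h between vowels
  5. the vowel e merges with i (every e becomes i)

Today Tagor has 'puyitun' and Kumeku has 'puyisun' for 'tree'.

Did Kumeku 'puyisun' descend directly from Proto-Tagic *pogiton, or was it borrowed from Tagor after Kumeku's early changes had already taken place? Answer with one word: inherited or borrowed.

If inherited, *pogiton would pass through all of Kumeku's changes:
Kumeku: *pogiton
  pogiton (rule 1 does not apply)
  pogiton → poyiton   [unconditioned shift]
  poyiton → poyitun   [pre-nasal raising]
  poyitun → poyisun   [intervocalic lenition]
  poyisun (rule 5 does not apply)
  giving Kumeku poyisun.
If borrowed from Tagor 'puyitun' after the early changes, it would undergo only the recent ones:
  rule 4 (intervocalic lenition): puyitun → puyisun
  rule 5 (vowel merger): no change (puyisun)
  ⇒ as a loan: puyisun
Kumeku 'puyisun' matches the loan outcome 'puyisun', not the inherited 'poyisun' — it skipped the early Kumeku changes, so it was borrowed from Tagor.

borrowed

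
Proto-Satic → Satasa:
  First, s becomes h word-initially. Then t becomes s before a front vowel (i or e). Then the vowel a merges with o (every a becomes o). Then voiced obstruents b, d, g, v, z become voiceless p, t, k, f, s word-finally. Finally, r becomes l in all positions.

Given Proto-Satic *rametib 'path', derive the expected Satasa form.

Satasa: start from *rametib.
  rule 1: no change — rametib
  rule 2 (palatalisation): rametib → ramesib
  rule 3 (vowel merger): ramesib → romesib
  rule 4 (final devoicing): romesib → romesip
  rule 5 (unconditioned shift): romesip → lomesip
  ⇒ Satasa lomesip

lomesip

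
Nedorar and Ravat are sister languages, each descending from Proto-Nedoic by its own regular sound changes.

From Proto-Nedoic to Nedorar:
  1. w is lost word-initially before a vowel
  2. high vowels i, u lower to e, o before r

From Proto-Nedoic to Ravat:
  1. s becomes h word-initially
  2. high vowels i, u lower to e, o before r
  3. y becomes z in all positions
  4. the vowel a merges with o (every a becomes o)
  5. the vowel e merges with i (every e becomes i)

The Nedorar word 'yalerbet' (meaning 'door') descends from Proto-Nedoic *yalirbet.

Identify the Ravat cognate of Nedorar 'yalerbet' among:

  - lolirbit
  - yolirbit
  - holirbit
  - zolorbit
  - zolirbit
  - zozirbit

Ravat: start from *yalirbet.
  rule 1: no change — yalirbet
  rule 2 (pre-rhotic lowering): yalirbet → yalerbet
  rule 3 (unconditioned shift): yalerbet → zalerbet
  rule 4 (vowel merger): zalerbet → zolerbet
  rule 5 (vowel merger): zolerbet → zolirbit
  ⇒ Ravat zolirbit
The other candidates each miss or misapply at least one Ravat change.

zolirbit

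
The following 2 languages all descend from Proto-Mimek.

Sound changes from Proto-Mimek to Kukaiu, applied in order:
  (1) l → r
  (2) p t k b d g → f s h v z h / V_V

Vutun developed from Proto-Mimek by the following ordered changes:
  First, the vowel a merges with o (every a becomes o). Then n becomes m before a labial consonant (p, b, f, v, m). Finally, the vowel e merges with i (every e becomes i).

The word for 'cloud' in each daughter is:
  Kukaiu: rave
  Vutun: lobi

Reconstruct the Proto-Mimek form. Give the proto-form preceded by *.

Position 2: Kukaiu has a, Vutun has o. Kukaiu preserves a here (none of its changes turn any other segment into a), so the proto-segment is *a.
Position 1: Kukaiu has r, Vutun has l. Vutun preserves l here (none of its changes turn any other segment into l), so the proto-segment is *l.
Position 4: Kukaiu has e, Vutun has i. Kukaiu preserves e here (none of its changes turn any other segment into e), so the proto-segment is *e.
Continuing position by position gives *labe; check it forward:
Kukaiu: start from *labe.
  rule 1 (unconditioned shift): labe → rabe
  rule 2 (intervocalic lenition): rabe → rave
  ⇒ Kukaiu rave
Vutun: start from *labe.
  rule 1 (vowel merger): labe → lobe
  rule 2: no change — lobe
  rule 3 (vowel merger): lobe → lobi
  ⇒ Vutun lobi
No other proto-form is consistent with every reflex, so the reconstruction is *labe.

*labe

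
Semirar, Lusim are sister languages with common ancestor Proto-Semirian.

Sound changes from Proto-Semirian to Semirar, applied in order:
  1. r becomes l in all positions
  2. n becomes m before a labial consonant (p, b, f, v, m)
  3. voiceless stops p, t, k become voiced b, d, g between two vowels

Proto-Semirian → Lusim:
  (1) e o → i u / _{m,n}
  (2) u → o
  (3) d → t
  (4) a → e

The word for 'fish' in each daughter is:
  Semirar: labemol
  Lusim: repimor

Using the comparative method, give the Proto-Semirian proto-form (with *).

Position 2: Semirar has a, Lusim has e. Semirar preserves a here (none of its changes turn any other segment into a), so the proto-segment is *a.
Position 3: Semirar has b, Lusim has p. Lusim preserves p here (none of its changes turn any other segment into p), so the proto-segment is *p.
Continuing position by position gives *rapemor; check it forward:
Semirar: start from *rapemor.
  rule 1 (unconditioned shift): rapemor → lapemol
  rule 2: no change — lapemol
  rule 3 (intervocalic voicing): lapemol → labemol
  ⇒ Semirar labemol
Lusim: *rapemor > rapimor > repimor  (by pre-nasal raising, vowel merger)
Only *rapemor yields all of Semirar labemol, Lusim repimor.

*rapemor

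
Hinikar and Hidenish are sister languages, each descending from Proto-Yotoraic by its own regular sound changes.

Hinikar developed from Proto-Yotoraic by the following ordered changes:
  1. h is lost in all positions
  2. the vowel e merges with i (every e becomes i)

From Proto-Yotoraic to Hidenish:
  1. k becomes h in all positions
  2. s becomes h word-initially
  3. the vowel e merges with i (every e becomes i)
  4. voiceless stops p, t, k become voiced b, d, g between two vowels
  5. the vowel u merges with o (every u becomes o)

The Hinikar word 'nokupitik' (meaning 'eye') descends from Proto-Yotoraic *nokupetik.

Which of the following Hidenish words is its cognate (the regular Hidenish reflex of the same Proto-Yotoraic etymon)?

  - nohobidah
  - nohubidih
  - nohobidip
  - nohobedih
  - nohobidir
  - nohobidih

nohobidih

Hidenish: *nokupetik
  nokupetik → nohupetih   [unconditioned shift]
  nohupetih (rule 2 does not apply)
  nohupetih → nohupitih   [vowel merger]
  nohupitih → nohubidih   [intervocalic voicing]
  nohubidih → nohobidih   [vowel merger]
  giving Hidenish nohobidih.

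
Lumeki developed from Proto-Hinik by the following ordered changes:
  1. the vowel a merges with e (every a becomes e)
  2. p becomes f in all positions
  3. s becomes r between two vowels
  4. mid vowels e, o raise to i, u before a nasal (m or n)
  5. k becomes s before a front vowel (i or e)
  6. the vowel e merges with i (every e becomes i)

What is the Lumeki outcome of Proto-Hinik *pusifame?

Lumeki: start from *pusifame.
  rule 1 (vowel merger): pusifame → pusifeme
  rule 2 (unconditioned shift): pusifeme → fusifeme
  rule 3 (rhotacism): fusifeme → furifeme
  rule 4 (pre-nasal raising): furifeme → furifime
  rule 5: no change — furifime
  rule 6 (vowel merger): furifime → furifimi
  ⇒ Lumeki furifimi

furifimi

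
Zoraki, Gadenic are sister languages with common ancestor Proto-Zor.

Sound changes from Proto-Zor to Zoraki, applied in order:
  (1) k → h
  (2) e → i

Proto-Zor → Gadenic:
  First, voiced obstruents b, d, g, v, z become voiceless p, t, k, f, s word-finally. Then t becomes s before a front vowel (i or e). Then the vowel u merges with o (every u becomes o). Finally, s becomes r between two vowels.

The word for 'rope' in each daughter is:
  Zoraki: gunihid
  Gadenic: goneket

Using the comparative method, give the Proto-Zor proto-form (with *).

Position 4: Zoraki has i, Gadenic has e. Gadenic preserves e here (none of its changes turn any other segment into e), so the proto-segment is *e.
Position 2: Zoraki has u, Gadenic has o. Zoraki preserves u here (none of its changes turn any other segment into u), so the proto-segment is *u.
Verify the candidate proto-form against each daughter:
Zoraki: start from *guneked.
  rule 1 (unconditioned shift): guneked → gunehed
  rule 2 (vowel merger): gunehed → gunihid
  ⇒ Zoraki gunihid
Gadenic: start from *guneked.
  rule 1 (final devoicing): guneked → guneket
  rule 2: no change — guneket
  rule 3 (vowel merger): guneket → goneket
  rule 4: no change — goneket
  ⇒ Gadenic goneket
No other proto-form is consistent with every reflex, so the reconstruction is *guneked.

*guneked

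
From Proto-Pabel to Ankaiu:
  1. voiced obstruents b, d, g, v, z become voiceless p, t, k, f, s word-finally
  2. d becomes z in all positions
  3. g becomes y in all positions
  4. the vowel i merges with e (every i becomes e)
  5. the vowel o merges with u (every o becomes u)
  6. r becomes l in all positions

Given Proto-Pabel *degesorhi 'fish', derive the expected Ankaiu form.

zeyesulhe

Ankaiu: start from *degesorhi.
  rule 1: no change — degesorhi
  rule 2 (unconditioned shift): degesorhi → zegesorhi
  rule 3 (unconditioned shift): zegesorhi → zeyesorhi
  rule 4 (vowel merger): zeyesorhi → zeyesorhe
  rule 5 (vowel merger): zeyesorhe → zeyesurhe
  rule 6 (unconditioned shift): zeyesurhe → zeyesulhe
  ⇒ Ankaiu zeyesulhe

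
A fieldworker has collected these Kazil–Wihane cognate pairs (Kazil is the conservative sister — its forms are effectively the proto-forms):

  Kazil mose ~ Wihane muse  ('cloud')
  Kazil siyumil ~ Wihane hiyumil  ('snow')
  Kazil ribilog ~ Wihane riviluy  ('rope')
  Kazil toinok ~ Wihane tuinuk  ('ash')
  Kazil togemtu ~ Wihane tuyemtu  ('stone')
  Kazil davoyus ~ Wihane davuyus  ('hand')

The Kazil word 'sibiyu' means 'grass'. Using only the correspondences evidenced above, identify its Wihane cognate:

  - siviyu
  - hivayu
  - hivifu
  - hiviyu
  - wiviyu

siyumil ~ hiyumil — Kazil s corresponds to Wihane h word-initially before a front vowel.
ribilog ~ riviluy — Kazil b corresponds to Wihane v between vowels (before a front vowel).
Applying these to Kazil 'sibiyu':
  sibiyu → hibiyu   (s→h word-initially before a front vowel)
  hibiyu → hiviyu   (b→v between vowels (before a front vowel))
So the Wihane cognate is 'hiviyu'.

hiviyu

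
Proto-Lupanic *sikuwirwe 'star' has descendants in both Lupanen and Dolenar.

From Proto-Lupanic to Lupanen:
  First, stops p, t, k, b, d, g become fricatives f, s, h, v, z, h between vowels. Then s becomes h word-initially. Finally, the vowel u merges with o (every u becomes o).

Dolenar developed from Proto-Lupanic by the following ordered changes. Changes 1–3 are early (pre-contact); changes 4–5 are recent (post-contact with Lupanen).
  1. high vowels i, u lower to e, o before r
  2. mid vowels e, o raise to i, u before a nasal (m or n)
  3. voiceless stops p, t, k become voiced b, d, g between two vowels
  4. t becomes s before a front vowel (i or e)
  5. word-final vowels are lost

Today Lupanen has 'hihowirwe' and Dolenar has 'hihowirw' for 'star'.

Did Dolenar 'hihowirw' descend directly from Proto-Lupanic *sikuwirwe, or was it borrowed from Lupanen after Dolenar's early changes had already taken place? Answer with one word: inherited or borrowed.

borrowed

If inherited, *sikuwirwe would pass through all of Dolenar's changes:
Dolenar: *sikuwirwe > sikuwerwe > siguwerwe > siguwerw  (by pre-rhotic lowering, intervocalic voicing, apocope)
If borrowed from Lupanen 'hihowirwe' after the early changes, it would undergo only the recent ones:
  rule 4 (palatalisation): no change (hihowirwe)
  rule 5 (apocope): hihowirwe → hihowirw
  ⇒ as a loan: hihowirw
Dolenar 'hihowirw' matches the loan outcome 'hihowirw', not the inherited 'siguwerw' — it skipped the early Dolenar changes, so it was borrowed from Lupanen.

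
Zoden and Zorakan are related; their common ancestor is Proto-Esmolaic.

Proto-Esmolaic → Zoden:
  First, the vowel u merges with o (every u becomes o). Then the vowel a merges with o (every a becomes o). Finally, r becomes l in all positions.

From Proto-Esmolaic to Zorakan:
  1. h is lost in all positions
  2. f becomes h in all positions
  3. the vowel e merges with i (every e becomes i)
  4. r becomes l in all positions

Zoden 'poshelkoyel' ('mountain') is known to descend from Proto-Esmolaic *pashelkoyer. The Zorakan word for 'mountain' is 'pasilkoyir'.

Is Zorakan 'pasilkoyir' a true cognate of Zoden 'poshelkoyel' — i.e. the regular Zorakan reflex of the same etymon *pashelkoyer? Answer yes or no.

no

Derive the expected Zorakan reflex of *pashelkoyer:
Zorakan: *pashelkoyer
  pashelkoyer → paselkoyer   [h-loss]
  paselkoyer (rule 2 does not apply)
  paselkoyer → pasilkoyir   [vowel merger]
  pasilkoyir → pasilkoyil   [unconditioned shift]
  giving Zorakan pasilkoyil.
The regular Zorakan reflex would be 'pasilkoyil', but the attested form is 'pasilkoyir'. The correspondence is irregular, so they are not cognates (the Zorakan form has a different source).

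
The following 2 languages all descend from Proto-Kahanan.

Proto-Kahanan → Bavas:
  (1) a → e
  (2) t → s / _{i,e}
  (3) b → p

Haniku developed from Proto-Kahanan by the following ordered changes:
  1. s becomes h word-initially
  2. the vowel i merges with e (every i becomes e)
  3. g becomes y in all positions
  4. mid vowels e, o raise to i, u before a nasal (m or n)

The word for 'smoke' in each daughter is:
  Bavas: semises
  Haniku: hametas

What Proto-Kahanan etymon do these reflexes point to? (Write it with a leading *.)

*samitas

Position 4: Bavas has i, Haniku has e. Bavas preserves i here (none of its changes turn any other segment into i), so the proto-segment is *i.
Position 2: Bavas has e, Haniku has a. Haniku preserves a here (none of its changes turn any other segment into a), so the proto-segment is *a.
Continuing position by position gives *samitas; check it forward:
Bavas: *samitas > semites > semises  (by vowel merger, palatalisation)
Haniku: start from *samitas.
  rule 1 (debuccalisation): samitas → hamitas
  rule 2 (vowel merger): hamitas → hametas
  rule 3: no change — hametas
  rule 4: no change — hametas
  ⇒ Haniku hametas
Only *samitas yields all of Bavas semises, Haniku hametas.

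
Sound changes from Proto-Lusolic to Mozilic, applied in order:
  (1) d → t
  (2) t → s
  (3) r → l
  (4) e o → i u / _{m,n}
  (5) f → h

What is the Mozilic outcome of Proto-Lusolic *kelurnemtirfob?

Mozilic: start from *kelurnemtirfob.
  rule 1: no change — kelurnemtirfob
  rule 2 (unconditioned shift): kelurnemtirfob → kelurnemsirfob
  rule 3 (unconditioned shift): kelurnemsirfob → kelulnemsilfob
  rule 4 (pre-nasal raising): kelulnemsilfob → kelulnimsilfob
  rule 5 (unconditioned shift): kelulnimsilfob → kelulnimsilhob
  ⇒ Mozilic kelulnimsilhob

kelulnimsilhob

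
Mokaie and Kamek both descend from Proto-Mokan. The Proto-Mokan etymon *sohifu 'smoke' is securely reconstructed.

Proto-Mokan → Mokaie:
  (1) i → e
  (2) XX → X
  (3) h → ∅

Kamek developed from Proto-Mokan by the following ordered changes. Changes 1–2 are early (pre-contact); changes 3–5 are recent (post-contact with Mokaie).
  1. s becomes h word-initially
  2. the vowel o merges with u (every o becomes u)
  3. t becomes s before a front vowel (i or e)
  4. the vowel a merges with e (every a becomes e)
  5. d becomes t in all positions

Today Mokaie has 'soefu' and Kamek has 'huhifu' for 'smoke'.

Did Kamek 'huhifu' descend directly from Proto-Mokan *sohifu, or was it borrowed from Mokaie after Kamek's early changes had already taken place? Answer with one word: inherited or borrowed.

inherited

If inherited, *sohifu would pass through all of Kamek's changes:
Kamek: *sohifu
  sohifu → hohifu   [debuccalisation]
  hohifu → huhifu   [vowel merger]
  huhifu (rule 3 does not apply)
  huhifu (rule 4 does not apply)
  huhifu (rule 5 does not apply)
  giving Kamek huhifu.
If borrowed from Mokaie 'soefu' after the early changes, it would undergo only the recent ones:
  rule 3 (palatalisation): no change (soefu)
  rule 4 (vowel merger): no change (soefu)
  rule 5 (unconditioned shift): no change (soefu)
  ⇒ as a loan: soefu
Kamek 'huhifu' matches the inherited outcome exactly, so it is an inherited cognate, not a loan.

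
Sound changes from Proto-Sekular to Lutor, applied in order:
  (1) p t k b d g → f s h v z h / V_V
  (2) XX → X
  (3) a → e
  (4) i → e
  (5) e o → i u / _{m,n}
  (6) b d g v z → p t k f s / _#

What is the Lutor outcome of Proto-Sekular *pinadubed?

Lutor: *pinadubed
  pinadubed → pinazuved   [intervocalic lenition]
  pinazuved (rule 2 does not apply)
  pinazuved → pinezuved   [vowel merger]
  pinezuved → penezuved   [vowel merger]
  penezuved → pinezuved   [pre-nasal raising]
  pinezuved → pinezuvet   [final devoicing]
  giving Lutor pinezuvet.

pinezuvet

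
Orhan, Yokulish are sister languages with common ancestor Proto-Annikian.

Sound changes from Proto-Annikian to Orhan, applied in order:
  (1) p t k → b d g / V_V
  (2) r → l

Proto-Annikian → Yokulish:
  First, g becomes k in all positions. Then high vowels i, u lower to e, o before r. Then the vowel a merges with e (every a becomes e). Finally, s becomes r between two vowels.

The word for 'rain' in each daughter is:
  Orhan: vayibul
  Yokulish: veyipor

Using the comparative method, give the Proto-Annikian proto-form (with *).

*vayipur

Position 6: Orhan has u, Yokulish has o. Orhan preserves u here (none of its changes turn any other segment into u), so the proto-segment is *u.
Position 5: Orhan has b, Yokulish has p. Yokulish preserves p here (none of its changes turn any other segment into p), so the proto-segment is *p.
Verify the candidate proto-form against each daughter:
Orhan: *vayipur
  vayipur → vayibur   [intervocalic voicing]
  vayibur → vayibul   [unconditioned shift]
  giving Orhan vayibul.
Yokulish: *vayipur
  vayipur (rule 1 does not apply)
  vayipur → vayipor   [pre-rhotic lowering]
  vayipor → veyipor   [vowel merger]
  veyipor (rule 4 does not apply)
  giving Yokulish veyipor.
*vayipur is the unique common source.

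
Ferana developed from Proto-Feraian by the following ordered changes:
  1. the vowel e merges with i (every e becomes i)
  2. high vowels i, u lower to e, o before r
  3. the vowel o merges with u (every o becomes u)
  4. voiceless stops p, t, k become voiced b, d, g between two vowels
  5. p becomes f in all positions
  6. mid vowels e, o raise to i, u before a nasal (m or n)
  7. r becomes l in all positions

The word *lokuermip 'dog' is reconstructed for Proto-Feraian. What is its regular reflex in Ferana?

luguelmif

Ferana: *lokuermip > lokuirmip > lokuermip > lukuermip > luguermip > luguermif > luguelmif  (by vowel merger, pre-rhotic lowering, vowel merger, intervocalic voicing, unconditioned shift, unconditioned shift)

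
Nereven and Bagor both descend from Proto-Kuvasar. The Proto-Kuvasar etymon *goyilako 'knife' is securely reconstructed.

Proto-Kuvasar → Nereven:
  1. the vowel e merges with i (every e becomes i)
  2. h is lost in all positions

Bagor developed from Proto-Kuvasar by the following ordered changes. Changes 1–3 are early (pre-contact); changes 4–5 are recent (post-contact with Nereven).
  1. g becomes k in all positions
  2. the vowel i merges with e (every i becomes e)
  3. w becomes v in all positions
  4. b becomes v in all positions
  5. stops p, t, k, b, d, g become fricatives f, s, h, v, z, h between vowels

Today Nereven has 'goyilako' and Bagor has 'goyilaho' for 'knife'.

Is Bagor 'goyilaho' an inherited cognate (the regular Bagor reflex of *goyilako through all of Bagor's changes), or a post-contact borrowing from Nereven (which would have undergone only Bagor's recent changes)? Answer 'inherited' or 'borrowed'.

borrowed

If inherited, *goyilako would pass through all of Bagor's changes:
Bagor: *goyilako
  goyilako → koyilako   [unconditioned shift]
  koyilako → koyelako   [vowel merger]
  koyelako (rule 3 does not apply)
  koyelako (rule 4 does not apply)
  koyelako → koyelaho   [intervocalic lenition]
  giving Bagor koyelaho.
If borrowed from Nereven 'goyilako' after the early changes, it would undergo only the recent ones:
  rule 4 (unconditioned shift): no change (goyilako)
  rule 5 (intervocalic lenition): goyilako → goyilaho
  ⇒ as a loan: goyilaho
Bagor 'goyilaho' matches the loan outcome 'goyilaho', not the inherited 'koyelaho' — it skipped the early Bagor changes, so it was borrowed from Nereven.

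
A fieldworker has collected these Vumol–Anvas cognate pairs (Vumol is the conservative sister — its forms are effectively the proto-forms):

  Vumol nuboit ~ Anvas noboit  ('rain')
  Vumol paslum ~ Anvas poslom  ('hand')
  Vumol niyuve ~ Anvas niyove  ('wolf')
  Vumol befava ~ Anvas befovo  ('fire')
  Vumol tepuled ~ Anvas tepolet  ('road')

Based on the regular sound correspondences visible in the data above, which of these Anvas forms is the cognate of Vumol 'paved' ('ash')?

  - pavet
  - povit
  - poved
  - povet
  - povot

povet

befava ~ befovo — Vumol a corresponds to Anvas o after a consonant, before a labial obstruent.
tepuled ~ tepolet — Vumol d corresponds to Anvas t word-finally.
Applying these to Vumol 'paved':
  paved → poved   (a→o after a consonant, before a labial obstruent)
  poved → povet   (d→t word-finally)
So the Anvas cognate is 'povet'.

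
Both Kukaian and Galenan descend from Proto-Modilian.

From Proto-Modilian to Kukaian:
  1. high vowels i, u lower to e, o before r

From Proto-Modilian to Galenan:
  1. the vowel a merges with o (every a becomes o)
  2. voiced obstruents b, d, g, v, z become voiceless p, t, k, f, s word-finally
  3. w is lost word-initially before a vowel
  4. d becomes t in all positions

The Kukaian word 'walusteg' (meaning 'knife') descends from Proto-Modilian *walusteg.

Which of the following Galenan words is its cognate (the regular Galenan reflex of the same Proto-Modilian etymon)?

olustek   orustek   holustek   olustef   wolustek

Galenan: *walusteg > wolusteg > wolustek > olustek  (by vowel merger, final devoicing, glide loss)

olustek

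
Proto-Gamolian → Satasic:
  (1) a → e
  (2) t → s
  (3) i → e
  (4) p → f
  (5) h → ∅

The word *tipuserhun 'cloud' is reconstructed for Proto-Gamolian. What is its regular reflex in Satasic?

sefuserun

Satasic: *tipuserhun > sipuserhun > sepuserhun > sefuserhun > sefuserun  (by unconditioned shift, vowel merger, unconditioned shift, h-loss)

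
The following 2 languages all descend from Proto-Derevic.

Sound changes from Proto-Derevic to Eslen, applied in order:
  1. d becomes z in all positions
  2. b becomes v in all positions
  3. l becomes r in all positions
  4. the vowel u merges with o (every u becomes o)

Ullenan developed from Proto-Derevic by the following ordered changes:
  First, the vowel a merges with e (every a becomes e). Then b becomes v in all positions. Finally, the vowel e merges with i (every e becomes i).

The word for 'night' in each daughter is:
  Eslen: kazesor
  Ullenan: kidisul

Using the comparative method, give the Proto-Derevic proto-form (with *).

Position 6: Eslen has o, Ullenan has u. Ullenan preserves u here (none of its changes turn any other segment into u), so the proto-segment is *u.
Position 3: Eslen has z, Ullenan has d. Ullenan preserves d here (none of its changes turn any other segment into d), so the proto-segment is *d.
Continuing position by position gives *kadesul; check it forward:
Eslen: *kadesul
  kadesul → kazesul   [unconditioned shift]
  kazesul (rule 2 does not apply)
  kazesul → kazesur   [unconditioned shift]
  kazesur → kazesor   [vowel merger]
  giving Eslen kazesor.
Ullenan: start from *kadesul.
  rule 1 (vowel merger): kadesul → kedesul
  rule 2: no change — kedesul
  rule 3 (vowel merger): kedesul → kidisul
  ⇒ Ullenan kidisul
*kadesul is the unique common source.

*kadesul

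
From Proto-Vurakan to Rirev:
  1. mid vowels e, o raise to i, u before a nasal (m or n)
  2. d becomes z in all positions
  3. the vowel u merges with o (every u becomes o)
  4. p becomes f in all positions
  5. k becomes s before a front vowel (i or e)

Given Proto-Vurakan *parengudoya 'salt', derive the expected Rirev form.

Rirev: *parengudoya
  parengudoya → paringudoya   [pre-nasal raising]
  paringudoya → paringuzoya   [unconditioned shift]
  paringuzoya → paringozoya   [vowel merger]
  paringozoya → faringozoya   [unconditioned shift]
  faringozoya (rule 5 does not apply)
  giving Rirev faringozoya.

faringozoya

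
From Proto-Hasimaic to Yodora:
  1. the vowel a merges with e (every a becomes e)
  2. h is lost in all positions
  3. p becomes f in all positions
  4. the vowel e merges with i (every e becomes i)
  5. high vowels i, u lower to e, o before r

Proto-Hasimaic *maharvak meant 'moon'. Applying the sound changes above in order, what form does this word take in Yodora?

miervik

Yodora: *maharvak
  maharvak → mehervek   [vowel merger]
  mehervek → meervek   [h-loss]
  meervek (rule 3 does not apply)
  meervek → miirvik   [vowel merger]
  miirvik → miervik   [pre-rhotic lowering]
  giving Yodora miervik.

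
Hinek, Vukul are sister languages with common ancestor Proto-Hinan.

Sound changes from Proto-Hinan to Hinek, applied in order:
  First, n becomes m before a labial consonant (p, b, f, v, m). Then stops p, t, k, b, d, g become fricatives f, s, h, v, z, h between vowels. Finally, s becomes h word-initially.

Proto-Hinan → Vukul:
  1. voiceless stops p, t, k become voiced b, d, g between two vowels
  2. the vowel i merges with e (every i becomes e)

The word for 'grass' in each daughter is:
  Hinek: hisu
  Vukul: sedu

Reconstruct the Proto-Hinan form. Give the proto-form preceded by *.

Position 3: Hinek has s, Vukul has d. Taking the neighbouring segments as reconstructed: Hinek s could go back to *t or *s; Vukul d could go back to *t or *d — the one source consistent with every daughter is *t.
Position 1: Hinek has h, Vukul has s. Vukul preserves s here (none of its changes turn any other segment into s), so the proto-segment is *s.
Verify the candidate proto-form against each daughter:
Hinek: *situ > sisu > hisu  (by intervocalic lenition, debuccalisation)
Vukul: *situ > sidu > sedu  (by intervocalic voicing, vowel merger)
*situ is the unique common source.

*situ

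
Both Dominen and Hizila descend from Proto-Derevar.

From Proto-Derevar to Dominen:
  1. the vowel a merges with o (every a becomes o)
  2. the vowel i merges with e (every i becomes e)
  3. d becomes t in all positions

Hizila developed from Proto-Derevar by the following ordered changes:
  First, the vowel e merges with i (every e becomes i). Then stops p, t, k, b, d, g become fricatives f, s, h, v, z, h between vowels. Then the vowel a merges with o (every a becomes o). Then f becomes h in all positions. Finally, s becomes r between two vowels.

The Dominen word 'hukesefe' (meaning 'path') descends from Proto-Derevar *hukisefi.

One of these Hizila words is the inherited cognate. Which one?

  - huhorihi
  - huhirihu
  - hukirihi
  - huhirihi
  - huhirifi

Hizila: *hukisefi
  hukisefi → hukisifi   [vowel merger]
  hukisifi → huhisifi   [intervocalic lenition]
  huhisifi (rule 3 does not apply)
  huhisifi → huhisihi   [unconditioned shift]
  huhisihi → huhirihi   [rhotacism]
  giving Hizila huhirihi.
Among the options, 'huhirihi' alone shows every Hizila change applied in order.

huhirihi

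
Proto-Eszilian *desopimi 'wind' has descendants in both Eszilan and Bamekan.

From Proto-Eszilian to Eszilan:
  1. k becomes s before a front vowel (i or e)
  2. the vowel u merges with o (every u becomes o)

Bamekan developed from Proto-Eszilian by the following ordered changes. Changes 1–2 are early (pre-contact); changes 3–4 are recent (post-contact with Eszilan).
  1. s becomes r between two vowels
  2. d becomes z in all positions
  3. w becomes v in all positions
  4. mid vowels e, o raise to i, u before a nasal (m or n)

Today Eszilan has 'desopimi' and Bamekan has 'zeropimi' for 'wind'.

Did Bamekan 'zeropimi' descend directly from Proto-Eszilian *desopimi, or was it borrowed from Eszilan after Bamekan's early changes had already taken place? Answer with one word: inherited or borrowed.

inherited

If inherited, *desopimi would pass through all of Bamekan's changes:
Bamekan: *desopimi
  desopimi → deropimi   [rhotacism]
  deropimi → zeropimi   [unconditioned shift]
  zeropimi (rule 3 does not apply)
  zeropimi (rule 4 does not apply)
  giving Bamekan zeropimi.
If borrowed from Eszilan 'desopimi' after the early changes, it would undergo only the recent ones:
  rule 3 (unconditioned shift): no change (desopimi)
  rule 4 (pre-nasal raising): no change (desopimi)
  ⇒ as a loan: desopimi
Bamekan 'zeropimi' matches the inherited outcome exactly, so it is an inherited cognate, not a loan.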